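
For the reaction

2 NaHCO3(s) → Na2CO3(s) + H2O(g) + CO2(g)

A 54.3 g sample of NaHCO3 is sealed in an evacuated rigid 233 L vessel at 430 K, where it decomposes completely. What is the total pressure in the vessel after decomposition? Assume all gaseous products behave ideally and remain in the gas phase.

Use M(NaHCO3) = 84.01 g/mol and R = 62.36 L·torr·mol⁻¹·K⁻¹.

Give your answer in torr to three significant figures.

74.4 torr

n(NaHCO3) = 54.3 / 84.01 = 0.6464 mol
n(gas produced) = (2/2) × 0.6464 = 0.6464 mol
P = nRT/V = 0.6464 × 62.36 × 430 / 233 = 74.39 torr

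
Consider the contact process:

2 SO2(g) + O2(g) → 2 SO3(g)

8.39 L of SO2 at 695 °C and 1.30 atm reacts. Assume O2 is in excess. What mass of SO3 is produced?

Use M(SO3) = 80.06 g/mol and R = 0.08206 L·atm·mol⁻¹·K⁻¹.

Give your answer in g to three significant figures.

n(SO2) = PV/RT = (1.30 × 8.39) / (0.08206 × 968.15) = 0.1373 mol
n(SO3) = (2/2) × 0.1373 = 0.1373 mol
m(SO3) = 0.1373 × 80.06 = 10.99 g

11.0 g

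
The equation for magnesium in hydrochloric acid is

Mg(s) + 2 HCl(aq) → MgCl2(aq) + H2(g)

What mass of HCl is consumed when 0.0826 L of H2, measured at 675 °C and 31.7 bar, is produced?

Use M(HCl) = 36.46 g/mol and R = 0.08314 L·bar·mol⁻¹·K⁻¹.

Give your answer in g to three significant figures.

n(H2) = PV/RT = (31.7 × 0.0826) / (0.08314 × 948.15) = 0.03322 mol
n(HCl) = (2/1) × 0.03322 = 0.06644 mol
m(HCl) = 0.06644 × 36.46 = 2.422 g

2.42 g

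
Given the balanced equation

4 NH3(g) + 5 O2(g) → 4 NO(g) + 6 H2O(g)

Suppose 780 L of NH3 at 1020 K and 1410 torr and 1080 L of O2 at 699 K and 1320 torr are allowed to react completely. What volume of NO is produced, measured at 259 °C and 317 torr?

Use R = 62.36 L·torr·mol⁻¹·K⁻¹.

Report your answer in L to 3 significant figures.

1810 L

n(NH3) = PV/RT = (1410 × 780) / (62.36 × 1020) = 17.29 mol
n(O2) = PV/RT = (1320 × 1080) / (62.36 × 699) = 32.71 mol
For 17.29 mol NH3, stoichiometry requires (5/4) × 17.29 = 21.61 mol O2; 32.71 mol is available, so NH3 is limiting.
n(NO) = (4/4) × 17.29 = 17.29 mol
V(NO) = nRT/P = 17.29 × 62.36 × 532.15 / 317 = 1810 L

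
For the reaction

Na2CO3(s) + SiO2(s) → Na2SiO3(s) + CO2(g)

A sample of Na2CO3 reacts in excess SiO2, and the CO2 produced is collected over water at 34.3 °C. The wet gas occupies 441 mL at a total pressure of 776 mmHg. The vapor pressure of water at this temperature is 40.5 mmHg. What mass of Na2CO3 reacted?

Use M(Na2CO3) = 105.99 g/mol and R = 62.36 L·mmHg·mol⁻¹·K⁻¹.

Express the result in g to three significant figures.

P(CO2) = 776 − 40.5 = 735.5 mmHg
n(CO2) = PV/RT = (735.5 × 0.4410) / (62.36 × 307.45) = 0.01692 mol
n(Na2CO3) = (1/1) × 0.01692 = 0.01692 mol
m(Na2CO3) = 0.01692 × 105.99 = 1.793 g

1.79 g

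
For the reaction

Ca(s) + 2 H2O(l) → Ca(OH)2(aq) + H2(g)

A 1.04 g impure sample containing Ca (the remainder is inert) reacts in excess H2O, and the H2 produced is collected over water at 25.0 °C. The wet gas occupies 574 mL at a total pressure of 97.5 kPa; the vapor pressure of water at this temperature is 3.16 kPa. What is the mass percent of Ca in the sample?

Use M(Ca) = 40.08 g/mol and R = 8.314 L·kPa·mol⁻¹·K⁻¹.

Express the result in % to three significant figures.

84.2 %

P(H2) = 97.5 − 3.16 = 94.34 kPa
n(H2) = PV/RT = (94.34 × 0.5740) / (8.314 × 298.15) = 0.02185 mol
n(Ca) = (1/1) × 0.02185 = 0.02185 mol
m(Ca) = 0.02185 × 40.08 = 0.8757 g
%Ca = 0.8757 / 1.04 × 100 = 84.20%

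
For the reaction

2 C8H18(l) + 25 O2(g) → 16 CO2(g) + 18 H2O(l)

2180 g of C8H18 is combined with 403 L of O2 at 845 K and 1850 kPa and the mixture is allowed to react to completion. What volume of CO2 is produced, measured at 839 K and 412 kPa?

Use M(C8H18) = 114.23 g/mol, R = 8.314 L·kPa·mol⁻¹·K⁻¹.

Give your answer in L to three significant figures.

1150 L

n(C8H18) = 2180 / 114.23 = 19.08 mol
n(O2) = PV/RT = (1850 × 403) / (8.314 × 845) = 106.1 mol
For 19.08 mol C8H18, stoichiometry requires (25/2) × 19.08 = 238.5 mol O2; 106.1 mol is available, so O2 is limiting.
n(CO2) = (16/25) × 106.1 = 67.90 mol
V(CO2) = nRT/P = 67.90 × 8.314 × 839 / 412 = 1150 L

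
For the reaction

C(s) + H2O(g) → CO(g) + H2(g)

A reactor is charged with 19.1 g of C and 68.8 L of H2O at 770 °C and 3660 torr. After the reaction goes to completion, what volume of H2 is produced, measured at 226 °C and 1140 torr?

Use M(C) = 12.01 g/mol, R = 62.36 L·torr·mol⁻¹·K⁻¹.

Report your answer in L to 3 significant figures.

43.4 L

n(C) = 19.1 / 12.01 = 1.590 mol
n(H2O) = PV/RT = (3660 × 68.8) / (62.36 × 1043.15) = 3.871 mol
For 1.590 mol C, stoichiometry requires (1/1) × 1.590 = 1.590 mol H2O; 3.871 mol is available, so C is limiting.
n(H2) = (1/1) × 1.590 = 1.590 mol
V(H2) = nRT/P = 1.590 × 62.36 × 499.15 / 1140 = 43.41 L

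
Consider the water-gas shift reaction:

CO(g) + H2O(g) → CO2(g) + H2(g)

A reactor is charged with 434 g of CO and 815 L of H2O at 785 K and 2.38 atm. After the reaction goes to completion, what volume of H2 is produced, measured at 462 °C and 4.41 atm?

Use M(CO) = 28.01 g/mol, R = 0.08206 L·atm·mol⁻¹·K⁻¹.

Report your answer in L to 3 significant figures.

212 L

n(CO) = 434 / 28.01 = 15.49 mol
n(H2O) = PV/RT = (2.38 × 815) / (0.08206 × 785) = 30.11 mol
For 15.49 mol CO, stoichiometry requires (1/1) × 15.49 = 15.49 mol H2O; 30.11 mol is available, so CO is limiting.
n(H2) = (1/1) × 15.49 = 15.49 mol
V(H2) = nRT/P = 15.49 × 0.08206 × 735.15 / 4.41 = 211.9 L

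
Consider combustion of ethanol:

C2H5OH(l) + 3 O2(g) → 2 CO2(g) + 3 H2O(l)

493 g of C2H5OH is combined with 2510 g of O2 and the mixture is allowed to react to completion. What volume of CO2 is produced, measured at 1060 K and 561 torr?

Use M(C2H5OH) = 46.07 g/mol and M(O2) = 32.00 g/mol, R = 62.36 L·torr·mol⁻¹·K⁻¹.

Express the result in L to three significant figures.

n(C2H5OH) = 493 / 46.07 = 10.70 mol
n(O2) = 2510 / 32.00 = 78.44 mol
For 10.70 mol C2H5OH, stoichiometry requires (3/1) × 10.70 = 32.10 mol O2; 78.44 mol is available, so C2H5OH is limiting.
n(CO2) = (2/1) × 10.70 = 21.40 mol
V(CO2) = nRT/P = 21.40 × 62.36 × 1060 / 561 = 2522 L

2520 L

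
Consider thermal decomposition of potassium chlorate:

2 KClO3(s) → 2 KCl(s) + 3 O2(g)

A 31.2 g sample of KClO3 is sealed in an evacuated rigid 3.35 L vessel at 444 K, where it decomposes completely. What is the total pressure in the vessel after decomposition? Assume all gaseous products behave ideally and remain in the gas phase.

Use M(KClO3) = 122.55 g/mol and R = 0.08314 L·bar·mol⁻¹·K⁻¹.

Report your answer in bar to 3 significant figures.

n(KClO3) = 31.2 / 122.55 = 0.2546 mol
n(gas produced) = (3/2) × 0.2546 = 0.3819 mol
P = nRT/V = 0.3819 × 0.08314 × 444 / 3.35 = 4.208 bar

4.21 bar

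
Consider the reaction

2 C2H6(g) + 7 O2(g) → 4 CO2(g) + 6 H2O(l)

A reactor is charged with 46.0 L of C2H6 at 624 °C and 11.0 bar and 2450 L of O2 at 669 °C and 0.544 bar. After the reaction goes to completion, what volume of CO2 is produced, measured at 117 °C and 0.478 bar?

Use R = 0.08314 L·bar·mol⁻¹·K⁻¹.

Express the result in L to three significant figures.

660 L

n(C2H6) = PV/RT = (11.0 × 46.0) / (0.08314 × 897.15) = 6.784 mol
n(O2) = PV/RT = (0.544 × 2450) / (0.08314 × 942.15) = 17.02 mol
For 6.784 mol C2H6, stoichiometry requires (7/2) × 6.784 = 23.74 mol O2; 17.02 mol is available, so O2 is limiting.
n(CO2) = (4/7) × 17.02 = 9.726 mol
V(CO2) = nRT/P = 9.726 × 0.08314 × 390.15 / 0.478 = 660.0 L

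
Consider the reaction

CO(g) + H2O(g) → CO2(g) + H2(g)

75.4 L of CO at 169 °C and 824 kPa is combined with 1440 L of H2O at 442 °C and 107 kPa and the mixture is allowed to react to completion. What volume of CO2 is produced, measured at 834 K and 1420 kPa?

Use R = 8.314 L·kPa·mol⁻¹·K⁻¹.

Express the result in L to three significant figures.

n(CO) = PV/RT = (824 × 75.4) / (8.314 × 442.15) = 16.90 mol
n(H2O) = PV/RT = (107 × 1440) / (8.314 × 715.15) = 25.91 mol
For 16.90 mol CO, stoichiometry requires (1/1) × 16.90 = 16.90 mol H2O; 25.91 mol is available, so CO is limiting.
n(CO2) = (1/1) × 16.90 = 16.90 mol
V(CO2) = nRT/P = 16.90 × 8.314 × 834 / 1420 = 82.52 L

82.5 L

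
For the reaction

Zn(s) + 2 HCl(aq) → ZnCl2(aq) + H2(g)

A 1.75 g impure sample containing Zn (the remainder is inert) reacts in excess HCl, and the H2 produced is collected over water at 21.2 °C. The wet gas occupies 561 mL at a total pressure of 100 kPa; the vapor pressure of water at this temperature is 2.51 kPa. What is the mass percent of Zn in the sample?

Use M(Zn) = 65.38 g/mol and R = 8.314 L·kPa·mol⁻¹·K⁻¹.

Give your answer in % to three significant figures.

P(H2) = 100 − 2.51 = 97.49 kPa
n(H2) = PV/RT = (97.49 × 0.5610) / (8.314 × 294.35) = 0.02235 mol
n(Zn) = (1/1) × 0.02235 = 0.02235 mol
m(Zn) = 0.02235 × 65.38 = 1.461 g
%Zn = 1.461 / 1.75 × 100 = 83.49%

83.5 %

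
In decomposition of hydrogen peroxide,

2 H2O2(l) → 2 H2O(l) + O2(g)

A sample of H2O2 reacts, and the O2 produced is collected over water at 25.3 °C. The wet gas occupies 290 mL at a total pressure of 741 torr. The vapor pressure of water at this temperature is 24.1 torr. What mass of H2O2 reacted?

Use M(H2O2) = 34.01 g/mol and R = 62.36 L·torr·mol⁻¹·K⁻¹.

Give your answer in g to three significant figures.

P(O2) = 741 − 24.1 = 716.9 torr
n(O2) = PV/RT = (716.9 × 0.2900) / (62.36 × 298.45) = 0.01117 mol
n(H2O2) = (2/1) × 0.01117 = 0.02234 mol
m(H2O2) = 0.02234 × 34.01 = 0.7598 g

0.760 g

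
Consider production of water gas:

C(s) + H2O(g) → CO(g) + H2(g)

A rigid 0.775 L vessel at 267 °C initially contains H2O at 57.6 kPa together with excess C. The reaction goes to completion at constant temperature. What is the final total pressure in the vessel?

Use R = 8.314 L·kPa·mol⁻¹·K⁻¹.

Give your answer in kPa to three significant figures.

115 kPa

Rigid vessel, constant T ⇒ P scales with total gas moles (1 → 2).
P_final = (2/1) × 57.6 = 115.2 kPa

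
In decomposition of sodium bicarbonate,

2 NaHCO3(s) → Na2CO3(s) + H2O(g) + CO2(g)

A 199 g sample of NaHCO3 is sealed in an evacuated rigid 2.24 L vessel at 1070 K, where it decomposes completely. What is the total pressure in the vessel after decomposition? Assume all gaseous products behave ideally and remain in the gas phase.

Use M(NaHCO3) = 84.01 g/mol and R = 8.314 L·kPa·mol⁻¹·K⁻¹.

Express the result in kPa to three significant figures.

9410 kPa

n(NaHCO3) = 199 / 84.01 = 2.369 mol
n(gas produced) = (2/2) × 2.369 = 2.369 mol
P = nRT/V = 2.369 × 8.314 × 1070 / 2.24 = 9408 kPa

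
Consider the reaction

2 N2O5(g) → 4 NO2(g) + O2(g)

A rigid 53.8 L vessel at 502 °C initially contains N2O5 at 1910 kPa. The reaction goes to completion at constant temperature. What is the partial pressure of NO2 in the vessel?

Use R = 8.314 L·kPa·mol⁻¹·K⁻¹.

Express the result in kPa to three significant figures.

n(N2O5)₀ = PV/RT = (1910 × 53.8) / (8.314 × 775.15) = 15.94 mol
n(NO2) = (4/2) × 15.94 = 31.88 mol
P(NO2) = nRT/V = 31.88 × 8.314 × 775.15 / 53.8 = 3819 kPa

3820 kPa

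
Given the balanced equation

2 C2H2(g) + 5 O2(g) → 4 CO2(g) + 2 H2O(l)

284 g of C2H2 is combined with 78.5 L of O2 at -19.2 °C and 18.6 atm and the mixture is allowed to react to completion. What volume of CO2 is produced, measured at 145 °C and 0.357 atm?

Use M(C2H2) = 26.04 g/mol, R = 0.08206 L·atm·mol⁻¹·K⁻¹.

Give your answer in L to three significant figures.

n(C2H2) = 284 / 26.04 = 10.91 mol
n(O2) = PV/RT = (18.6 × 78.5) / (0.08206 × 253.95) = 70.07 mol
For 10.91 mol C2H2, stoichiometry requires (5/2) × 10.91 = 27.27 mol O2; 70.07 mol is available, so C2H2 is limiting.
n(CO2) = (4/2) × 10.91 = 21.82 mol
V(CO2) = nRT/P = 21.82 × 0.08206 × 418.15 / 0.357 = 2097 L

2100 L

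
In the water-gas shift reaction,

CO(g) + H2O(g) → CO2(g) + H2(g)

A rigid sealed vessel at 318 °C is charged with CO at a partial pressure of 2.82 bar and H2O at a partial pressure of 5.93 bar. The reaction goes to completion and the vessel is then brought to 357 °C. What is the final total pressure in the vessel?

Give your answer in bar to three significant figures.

At constant V, partial pressures at 318 °C are proportional to moles, so apply stoichiometry directly to pressures.
P(H2O) required for 2.82 bar of CO = (1/1) × 2.82 = 2.820 bar; available 5.93 bar, so CO is limiting.
P(H2O) remaining = 5.93 − (1/1) × 2.82 = 3.110 bar
P(gaseous products) = (1+1)/1 × 2.82 = 5.640 bar
P_total at 318 °C = 3.110 + 5.640 = 8.750 bar
Scaling to 357 °C: P = 8.750 × 630.15/591.15 = 9.327 bar

9.33 bar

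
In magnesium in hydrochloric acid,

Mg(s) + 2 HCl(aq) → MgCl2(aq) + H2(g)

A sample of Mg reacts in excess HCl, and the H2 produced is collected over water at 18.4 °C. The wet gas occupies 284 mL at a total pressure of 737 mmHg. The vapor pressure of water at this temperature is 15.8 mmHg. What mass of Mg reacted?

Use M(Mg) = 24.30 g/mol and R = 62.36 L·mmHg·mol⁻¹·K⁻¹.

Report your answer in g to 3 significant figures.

0.274 g

P(H2) = 737 − 15.8 = 721.2 mmHg
n(H2) = PV/RT = (721.2 × 0.2840) / (62.36 × 291.55) = 0.01127 mol
n(Mg) = (1/1) × 0.01127 = 0.01127 mol
m(Mg) = 0.01127 × 24.30 = 0.2739 g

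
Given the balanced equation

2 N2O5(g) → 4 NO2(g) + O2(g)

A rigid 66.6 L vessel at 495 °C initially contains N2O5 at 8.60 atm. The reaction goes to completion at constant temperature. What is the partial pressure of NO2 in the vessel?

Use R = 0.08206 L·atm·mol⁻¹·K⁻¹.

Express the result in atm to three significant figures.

17.2 atm

n(N2O5)₀ = PV/RT = (8.60 × 66.6) / (0.08206 × 768.15) = 9.086 mol
n(NO2) = (4/2) × 9.086 = 18.17 mol
P(NO2) = nRT/V = 18.17 × 0.08206 × 768.15 / 66.6 = 17.20 atm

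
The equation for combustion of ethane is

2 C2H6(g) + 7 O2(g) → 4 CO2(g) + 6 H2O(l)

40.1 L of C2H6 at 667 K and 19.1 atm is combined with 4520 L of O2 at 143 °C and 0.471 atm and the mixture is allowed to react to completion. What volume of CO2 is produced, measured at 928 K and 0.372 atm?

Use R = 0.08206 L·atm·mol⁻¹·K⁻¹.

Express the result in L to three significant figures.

n(C2H6) = PV/RT = (19.1 × 40.1) / (0.08206 × 667) = 13.99 mol
n(O2) = PV/RT = (0.471 × 4520) / (0.08206 × 416.15) = 62.34 mol
For 13.99 mol C2H6, stoichiometry requires (7/2) × 13.99 = 48.97 mol O2; 62.34 mol is available, so C2H6 is limiting.
n(CO2) = (4/2) × 13.99 = 27.98 mol
V(CO2) = nRT/P = 27.98 × 0.08206 × 928 / 0.372 = 5728 L

5730 L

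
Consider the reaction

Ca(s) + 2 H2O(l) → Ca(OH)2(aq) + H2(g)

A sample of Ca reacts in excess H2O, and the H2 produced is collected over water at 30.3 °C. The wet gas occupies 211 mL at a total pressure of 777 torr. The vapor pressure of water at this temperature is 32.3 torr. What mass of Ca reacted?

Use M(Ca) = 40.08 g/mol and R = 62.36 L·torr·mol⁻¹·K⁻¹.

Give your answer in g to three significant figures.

P(H2) = 777 − 32.3 = 744.7 torr
n(H2) = PV/RT = (744.7 × 0.2110) / (62.36 × 303.45) = 0.008304 mol
n(Ca) = (1/1) × 0.008304 = 0.008304 mol
m(Ca) = 0.008304 × 40.08 = 0.3328 g

0.333 g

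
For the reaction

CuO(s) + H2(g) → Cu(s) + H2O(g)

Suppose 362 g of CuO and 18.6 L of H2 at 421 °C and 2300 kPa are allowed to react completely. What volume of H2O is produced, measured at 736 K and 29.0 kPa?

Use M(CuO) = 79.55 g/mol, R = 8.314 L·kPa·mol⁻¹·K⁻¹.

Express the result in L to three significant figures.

960 L

n(CuO) = 362 / 79.55 = 4.551 mol
n(H2) = PV/RT = (2300 × 18.6) / (8.314 × 694.15) = 7.413 mol
For 4.551 mol CuO, stoichiometry requires (1/1) × 4.551 = 4.551 mol H2; 7.413 mol is available, so CuO is limiting.
n(H2O) = (1/1) × 4.551 = 4.551 mol
V(H2O) = nRT/P = 4.551 × 8.314 × 736 / 29.0 = 960.3 L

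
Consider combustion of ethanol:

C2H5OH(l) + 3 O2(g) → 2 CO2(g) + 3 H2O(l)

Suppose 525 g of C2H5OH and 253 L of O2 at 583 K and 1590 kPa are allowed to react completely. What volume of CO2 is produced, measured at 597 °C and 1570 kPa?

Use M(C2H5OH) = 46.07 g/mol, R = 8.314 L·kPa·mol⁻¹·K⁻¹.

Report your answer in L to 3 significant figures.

n(C2H5OH) = 525 / 46.07 = 11.40 mol
n(O2) = PV/RT = (1590 × 253) / (8.314 × 583) = 82.99 mol
For 11.40 mol C2H5OH, stoichiometry requires (3/1) × 11.40 = 34.20 mol O2; 82.99 mol is available, so C2H5OH is limiting.
n(CO2) = (2/1) × 11.40 = 22.80 mol
V(CO2) = nRT/P = 22.80 × 8.314 × 870.15 / 1570 = 105.1 L

105 L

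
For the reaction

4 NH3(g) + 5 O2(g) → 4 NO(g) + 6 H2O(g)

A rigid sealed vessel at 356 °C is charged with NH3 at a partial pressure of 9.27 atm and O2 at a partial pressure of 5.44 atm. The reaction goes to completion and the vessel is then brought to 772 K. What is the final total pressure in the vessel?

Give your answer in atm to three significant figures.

19.4 atm

At constant V, partial pressures at 356 °C are proportional to moles, so apply stoichiometry directly to pressures.
P(O2) required for 9.27 atm of NH3 = (5/4) × 9.27 = 11.59 atm; available 5.44 atm, so O2 is limiting.
P(NH3) remaining = 9.27 − (4/5) × 5.44 = 4.918 atm
P(gaseous products) = (4+6)/5 × 5.44 = 10.88 atm
P_total at 356 °C = 4.918 + 10.88 = 15.80 atm
Scaling to 772 K: P = 15.80 × 772/629.15 = 19.39 atm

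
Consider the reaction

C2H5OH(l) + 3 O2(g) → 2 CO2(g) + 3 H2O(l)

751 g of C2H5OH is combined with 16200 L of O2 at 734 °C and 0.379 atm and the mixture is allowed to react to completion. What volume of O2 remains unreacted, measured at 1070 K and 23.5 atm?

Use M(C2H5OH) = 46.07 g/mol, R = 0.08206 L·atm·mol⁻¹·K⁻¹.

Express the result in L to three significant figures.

94.9 L

n(C2H5OH) = 751 / 46.07 = 16.30 mol
n(O2) = PV/RT = (0.379 × 16200) / (0.08206 × 1007.15) = 74.29 mol
For 16.30 mol C2H5OH, stoichiometry requires (3/1) × 16.30 = 48.90 mol O2; 74.29 mol is available, so C2H5OH is limiting.
n(O2) consumed = (3/1) × 16.30 = 48.90 mol; remaining = 74.29 − 48.90 = 25.39 mol
V(O2) = nRT/P = 25.39 × 0.08206 × 1070 / 23.5 = 94.87 L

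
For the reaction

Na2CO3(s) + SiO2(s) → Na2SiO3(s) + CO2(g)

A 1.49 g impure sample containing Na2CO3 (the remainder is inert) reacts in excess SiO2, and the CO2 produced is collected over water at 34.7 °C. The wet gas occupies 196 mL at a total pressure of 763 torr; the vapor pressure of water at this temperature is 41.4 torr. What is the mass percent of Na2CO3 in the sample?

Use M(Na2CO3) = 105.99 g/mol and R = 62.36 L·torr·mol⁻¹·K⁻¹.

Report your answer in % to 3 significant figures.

P(CO2) = 763 − 41.4 = 721.6 torr
n(CO2) = PV/RT = (721.6 × 0.1960) / (62.36 × 307.85) = 0.007367 mol
n(Na2CO3) = (1/1) × 0.007367 = 0.007367 mol
m(Na2CO3) = 0.007367 × 105.99 = 0.7808 g
%Na2CO3 = 0.7808 / 1.49 × 100 = 52.40%

52.4 %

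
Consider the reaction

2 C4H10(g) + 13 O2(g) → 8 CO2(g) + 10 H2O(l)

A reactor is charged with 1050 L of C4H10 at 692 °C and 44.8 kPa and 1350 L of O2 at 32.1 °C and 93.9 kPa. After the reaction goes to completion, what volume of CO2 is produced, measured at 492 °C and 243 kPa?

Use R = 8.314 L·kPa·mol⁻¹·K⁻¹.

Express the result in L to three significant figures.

614 L

n(C4H10) = PV/RT = (44.8 × 1050) / (8.314 × 965.15) = 5.862 mol
n(O2) = PV/RT = (93.9 × 1350) / (8.314 × 305.25) = 49.95 mol
For 5.862 mol C4H10, stoichiometry requires (13/2) × 5.862 = 38.10 mol O2; 49.95 mol is available, so C4H10 is limiting.
n(CO2) = (8/2) × 5.862 = 23.45 mol
V(CO2) = nRT/P = 23.45 × 8.314 × 765.15 / 243 = 613.9 L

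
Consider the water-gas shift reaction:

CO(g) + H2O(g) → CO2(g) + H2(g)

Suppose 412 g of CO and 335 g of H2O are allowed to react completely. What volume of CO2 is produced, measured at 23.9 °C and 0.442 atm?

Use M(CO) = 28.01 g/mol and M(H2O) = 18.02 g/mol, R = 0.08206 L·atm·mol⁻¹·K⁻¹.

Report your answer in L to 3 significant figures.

811 L

n(CO) = 412 / 28.01 = 14.71 mol
n(H2O) = 335 / 18.02 = 18.59 mol
For 14.71 mol CO, stoichiometry requires (1/1) × 14.71 = 14.71 mol H2O; 18.59 mol is available, so CO is limiting.
n(CO2) = (1/1) × 14.71 = 14.71 mol
V(CO2) = nRT/P = 14.71 × 0.08206 × 297.05 / 0.442 = 811.2 L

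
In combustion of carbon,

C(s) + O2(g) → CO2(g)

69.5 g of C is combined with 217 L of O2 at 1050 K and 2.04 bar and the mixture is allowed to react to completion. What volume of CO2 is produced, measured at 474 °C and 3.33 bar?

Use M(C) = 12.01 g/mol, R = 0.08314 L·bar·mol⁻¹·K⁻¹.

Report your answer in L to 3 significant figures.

n(C) = 69.5 / 12.01 = 5.787 mol
n(O2) = PV/RT = (2.04 × 217) / (0.08314 × 1050) = 5.071 mol
For 5.787 mol C, stoichiometry requires (1/1) × 5.787 = 5.787 mol O2; 5.071 mol is available, so O2 is limiting.
n(CO2) = (1/1) × 5.071 = 5.071 mol
V(CO2) = nRT/P = 5.071 × 0.08314 × 747.15 / 3.33 = 94.59 L

94.6 L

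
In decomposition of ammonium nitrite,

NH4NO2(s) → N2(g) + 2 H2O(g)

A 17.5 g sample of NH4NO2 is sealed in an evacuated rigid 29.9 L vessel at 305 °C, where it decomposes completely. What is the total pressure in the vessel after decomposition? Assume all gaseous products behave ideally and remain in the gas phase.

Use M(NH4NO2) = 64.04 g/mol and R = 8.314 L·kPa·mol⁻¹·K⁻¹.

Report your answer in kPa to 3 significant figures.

132 kPa

n(NH4NO2) = 17.5 / 64.04 = 0.2733 mol
n(gas produced) = (3/1) × 0.2733 = 0.8199 mol
P = nRT/V = 0.8199 × 8.314 × 578.15 / 29.9 = 131.8 kPa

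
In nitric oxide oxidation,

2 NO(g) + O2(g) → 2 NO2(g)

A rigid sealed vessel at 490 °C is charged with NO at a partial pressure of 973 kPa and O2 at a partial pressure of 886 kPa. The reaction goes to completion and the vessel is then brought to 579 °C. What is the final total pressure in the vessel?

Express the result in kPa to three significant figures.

Because the vessel is rigid and T is held at 490 °C, work the stoichiometry in partial pressures (P_i = n_iRT/V).
P(O2) required for 973 kPa of NO = (1/2) × 973 = 486.5 kPa; available 886 kPa, so NO is limiting.
P(O2) remaining = 886 − (1/2) × 973 = 399.5 kPa
P(gaseous products) = (2)/2 × 973 = 973.0 kPa
P_total at 490 °C = 399.5 + 973.0 = 1372 kPa
Scaling to 579 °C: P = 1372 × 852.15/763.15 = 1532 kPa

1530 kPa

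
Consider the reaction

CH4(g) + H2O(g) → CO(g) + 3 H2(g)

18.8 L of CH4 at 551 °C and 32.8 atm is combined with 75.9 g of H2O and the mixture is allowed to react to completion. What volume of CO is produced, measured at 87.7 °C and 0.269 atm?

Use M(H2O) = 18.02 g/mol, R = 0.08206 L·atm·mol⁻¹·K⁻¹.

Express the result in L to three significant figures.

464 L

n(CH4) = PV/RT = (32.8 × 18.8) / (0.08206 × 824.15) = 9.118 mol
n(H2O) = 75.9 / 18.02 = 4.212 mol
For 9.118 mol CH4, stoichiometry requires (1/1) × 9.118 = 9.118 mol H2O; 4.212 mol is available, so H2O is limiting.
n(CO) = (1/1) × 4.212 = 4.212 mol
V(CO) = nRT/P = 4.212 × 0.08206 × 360.85 / 0.269 = 463.7 L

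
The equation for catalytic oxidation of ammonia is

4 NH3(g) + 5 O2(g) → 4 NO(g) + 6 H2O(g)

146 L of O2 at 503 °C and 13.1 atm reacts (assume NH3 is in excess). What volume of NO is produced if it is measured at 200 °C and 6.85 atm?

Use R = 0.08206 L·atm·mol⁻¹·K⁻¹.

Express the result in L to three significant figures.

136 L

n(O2) = PV/RT = (13.1 × 146) / (0.08206 × 776.15) = 30.03 mol
n(NO) = (4/5) × 30.03 = 24.02 mol
V = nRT/P = 24.02 × 0.08206 × 473.15 / 6.85 = 136.1 L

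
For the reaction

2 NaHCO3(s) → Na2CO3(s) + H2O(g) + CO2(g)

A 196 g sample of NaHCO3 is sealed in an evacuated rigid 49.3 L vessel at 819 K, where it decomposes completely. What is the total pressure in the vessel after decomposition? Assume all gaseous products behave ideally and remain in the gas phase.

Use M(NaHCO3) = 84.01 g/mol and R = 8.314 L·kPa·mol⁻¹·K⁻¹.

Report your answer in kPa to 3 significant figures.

322 kPa

n(NaHCO3) = 196 / 84.01 = 2.333 mol
n(gas produced) = (2/2) × 2.333 = 2.333 mol
P = nRT/V = 2.333 × 8.314 × 819 / 49.3 = 322.2 kPa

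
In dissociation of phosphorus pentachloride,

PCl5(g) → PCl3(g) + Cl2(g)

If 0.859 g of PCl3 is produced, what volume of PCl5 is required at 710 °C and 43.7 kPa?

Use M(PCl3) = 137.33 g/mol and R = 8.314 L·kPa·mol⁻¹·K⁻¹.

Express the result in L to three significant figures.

n(PCl3) = 0.8590 / 137.33 = 0.006255 mol
n(PCl5) = (1/1) × 0.006255 = 0.006255 mol
V = nRT/P = 0.006255 × 8.314 × 983.15 / 43.7 = 1.170 L

1.17 L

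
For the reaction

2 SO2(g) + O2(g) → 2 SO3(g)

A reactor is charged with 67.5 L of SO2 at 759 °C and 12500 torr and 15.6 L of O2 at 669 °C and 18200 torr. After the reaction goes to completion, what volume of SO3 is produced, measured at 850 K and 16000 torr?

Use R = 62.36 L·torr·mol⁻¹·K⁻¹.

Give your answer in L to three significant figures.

n(SO2) = PV/RT = (12500 × 67.5) / (62.36 × 1032.15) = 13.11 mol
n(O2) = PV/RT = (18200 × 15.6) / (62.36 × 942.15) = 4.832 mol
For 13.11 mol SO2, stoichiometry requires (1/2) × 13.11 = 6.555 mol O2; 4.832 mol is available, so O2 is limiting.
n(SO3) = (2/1) × 4.832 = 9.664 mol
V(SO3) = nRT/P = 9.664 × 62.36 × 850 / 16000 = 32.02 L

32.0 L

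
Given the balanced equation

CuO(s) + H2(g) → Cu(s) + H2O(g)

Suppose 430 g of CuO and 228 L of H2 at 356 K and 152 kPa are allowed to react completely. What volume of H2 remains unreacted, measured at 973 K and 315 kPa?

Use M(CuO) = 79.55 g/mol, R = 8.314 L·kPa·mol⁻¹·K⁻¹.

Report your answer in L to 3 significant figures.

162 L

n(CuO) = 430 / 79.55 = 5.405 mol
n(H2) = PV/RT = (152 × 228) / (8.314 × 356) = 11.71 mol
For 5.405 mol CuO, stoichiometry requires (1/1) × 5.405 = 5.405 mol H2; 11.71 mol is available, so CuO is limiting.
n(H2) consumed = (1/1) × 5.405 = 5.405 mol; remaining = 11.71 − 5.405 = 6.305 mol
V(H2) = nRT/P = 6.305 × 8.314 × 973 / 315 = 161.9 L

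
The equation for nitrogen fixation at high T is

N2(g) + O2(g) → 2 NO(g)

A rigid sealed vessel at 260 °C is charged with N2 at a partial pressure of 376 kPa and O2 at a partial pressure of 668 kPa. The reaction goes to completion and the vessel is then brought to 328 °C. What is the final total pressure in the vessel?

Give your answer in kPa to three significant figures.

1180 kPa

With V and T fixed, P_i ∝ n_i, so the mole ratios apply directly to partial pressures at 260 °C.
P(O2) required for 376 kPa of N2 = (1/1) × 376 = 376.0 kPa; available 668 kPa, so N2 is limiting.
P(O2) remaining = 668 − (1/1) × 376 = 292.0 kPa
P(gaseous products) = (2)/1 × 376 = 752.0 kPa
P_total at 260 °C = 292.0 + 752.0 = 1044 kPa
Scaling to 328 °C: P = 1044 × 601.15/533.15 = 1177 kPa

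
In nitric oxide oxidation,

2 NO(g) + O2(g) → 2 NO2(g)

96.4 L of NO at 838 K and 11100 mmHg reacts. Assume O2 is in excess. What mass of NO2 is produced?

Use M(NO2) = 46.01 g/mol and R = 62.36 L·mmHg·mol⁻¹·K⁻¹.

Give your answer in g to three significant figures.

n(NO) = PV/RT = (11100 × 96.4) / (62.36 × 838) = 20.48 mol
n(NO2) = (2/2) × 20.48 = 20.48 mol
m(NO2) = 20.48 × 46.01 = 942.3 g

942 g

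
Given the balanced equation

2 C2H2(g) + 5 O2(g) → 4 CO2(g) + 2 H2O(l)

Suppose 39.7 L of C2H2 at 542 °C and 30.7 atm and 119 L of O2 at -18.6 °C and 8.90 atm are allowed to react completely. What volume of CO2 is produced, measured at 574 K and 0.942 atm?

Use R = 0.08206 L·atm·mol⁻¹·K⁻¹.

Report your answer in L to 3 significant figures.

n(C2H2) = PV/RT = (30.7 × 39.7) / (0.08206 × 815.15) = 18.22 mol
n(O2) = PV/RT = (8.90 × 119) / (0.08206 × 254.55) = 50.70 mol
For 18.22 mol C2H2, stoichiometry requires (5/2) × 18.22 = 45.55 mol O2; 50.70 mol is available, so C2H2 is limiting.
n(CO2) = (4/2) × 18.22 = 36.44 mol
V(CO2) = nRT/P = 36.44 × 0.08206 × 574 / 0.942 = 1822 L

1820 L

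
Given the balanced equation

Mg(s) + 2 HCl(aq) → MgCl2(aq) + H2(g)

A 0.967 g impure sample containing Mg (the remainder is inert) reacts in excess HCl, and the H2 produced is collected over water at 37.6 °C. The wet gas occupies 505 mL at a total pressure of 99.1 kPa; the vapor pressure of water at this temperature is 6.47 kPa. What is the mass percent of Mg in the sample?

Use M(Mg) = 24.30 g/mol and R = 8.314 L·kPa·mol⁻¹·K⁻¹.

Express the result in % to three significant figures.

45.5 %

P(H2) = 99.1 − 6.47 = 92.63 kPa
n(H2) = PV/RT = (92.63 × 0.5050) / (8.314 × 310.75) = 0.01811 mol
n(Mg) = (1/1) × 0.01811 = 0.01811 mol
m(Mg) = 0.01811 × 24.30 = 0.4401 g
%Mg = 0.4401 / 0.967 × 100 = 45.51%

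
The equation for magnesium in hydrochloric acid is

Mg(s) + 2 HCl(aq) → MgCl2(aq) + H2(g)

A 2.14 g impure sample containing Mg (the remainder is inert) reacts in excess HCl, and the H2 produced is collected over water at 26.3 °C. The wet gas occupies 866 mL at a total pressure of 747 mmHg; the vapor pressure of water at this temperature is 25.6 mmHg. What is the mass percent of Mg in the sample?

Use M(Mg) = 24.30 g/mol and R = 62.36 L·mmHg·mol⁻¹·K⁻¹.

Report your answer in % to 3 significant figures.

P(H2) = 747 − 25.6 = 721.4 mmHg
n(H2) = PV/RT = (721.4 × 0.8660) / (62.36 × 299.45) = 0.03346 mol
n(Mg) = (1/1) × 0.03346 = 0.03346 mol
m(Mg) = 0.03346 × 24.30 = 0.8131 g
%Mg = 0.8131 / 2.14 × 100 = 38.00%

38.0 %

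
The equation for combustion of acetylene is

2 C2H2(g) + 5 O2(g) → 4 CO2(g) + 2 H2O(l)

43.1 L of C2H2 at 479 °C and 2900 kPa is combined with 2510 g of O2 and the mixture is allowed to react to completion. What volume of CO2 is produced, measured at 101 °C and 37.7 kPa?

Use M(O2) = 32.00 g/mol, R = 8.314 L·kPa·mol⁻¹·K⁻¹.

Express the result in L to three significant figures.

n(C2H2) = PV/RT = (2900 × 43.1) / (8.314 × 752.15) = 19.99 mol
n(O2) = 2510 / 32.00 = 78.44 mol
For 19.99 mol C2H2, stoichiometry requires (5/2) × 19.99 = 49.97 mol O2; 78.44 mol is available, so C2H2 is limiting.
n(CO2) = (4/2) × 19.99 = 39.98 mol
V(CO2) = nRT/P = 39.98 × 8.314 × 374.15 / 37.7 = 3299 L

3300 L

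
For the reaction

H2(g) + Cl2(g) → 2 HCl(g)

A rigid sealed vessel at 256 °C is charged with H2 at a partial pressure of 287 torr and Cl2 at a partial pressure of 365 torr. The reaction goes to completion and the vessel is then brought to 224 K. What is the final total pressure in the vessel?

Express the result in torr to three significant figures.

276 torr

At constant V, partial pressures at 256 °C are proportional to moles, so apply stoichiometry directly to pressures.
P(Cl2) required for 287 torr of H2 = (1/1) × 287 = 287.0 torr; available 365 torr, so H2 is limiting.
P(Cl2) remaining = 365 − (1/1) × 287 = 78.00 torr
P(gaseous products) = (2)/1 × 287 = 574.0 torr
P_total at 256 °C = 78.00 + 574.0 = 652.0 torr
Scaling to 224 K: P = 652.0 × 224/529.15 = 276.0 torr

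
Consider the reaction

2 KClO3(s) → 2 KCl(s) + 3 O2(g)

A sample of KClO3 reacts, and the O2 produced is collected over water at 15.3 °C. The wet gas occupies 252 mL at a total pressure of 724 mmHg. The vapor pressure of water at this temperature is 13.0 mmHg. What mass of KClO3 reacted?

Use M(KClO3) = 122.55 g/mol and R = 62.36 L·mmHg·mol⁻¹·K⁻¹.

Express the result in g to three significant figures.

P(O2) = 724 − 13.0 = 711.0 mmHg
n(O2) = PV/RT = (711.0 × 0.2520) / (62.36 × 288.45) = 0.009961 mol
n(KClO3) = (2/3) × 0.009961 = 0.006641 mol
m(KClO3) = 0.006641 × 122.55 = 0.8139 g

0.814 g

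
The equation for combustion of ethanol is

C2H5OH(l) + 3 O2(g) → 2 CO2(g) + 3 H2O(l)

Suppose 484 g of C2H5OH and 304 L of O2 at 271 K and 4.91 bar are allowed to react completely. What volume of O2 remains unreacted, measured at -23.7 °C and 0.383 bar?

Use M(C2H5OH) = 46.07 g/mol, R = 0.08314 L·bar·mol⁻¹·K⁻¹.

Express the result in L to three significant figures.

n(C2H5OH) = 484 / 46.07 = 10.51 mol
n(O2) = PV/RT = (4.91 × 304) / (0.08314 × 271) = 66.25 mol
For 10.51 mol C2H5OH, stoichiometry requires (3/1) × 10.51 = 31.53 mol O2; 66.25 mol is available, so C2H5OH is limiting.
n(O2) consumed = (3/1) × 10.51 = 31.53 mol; remaining = 66.25 − 31.53 = 34.72 mol
V(O2) = nRT/P = 34.72 × 0.08314 × 249.45 / 0.383 = 1880 L

1880 L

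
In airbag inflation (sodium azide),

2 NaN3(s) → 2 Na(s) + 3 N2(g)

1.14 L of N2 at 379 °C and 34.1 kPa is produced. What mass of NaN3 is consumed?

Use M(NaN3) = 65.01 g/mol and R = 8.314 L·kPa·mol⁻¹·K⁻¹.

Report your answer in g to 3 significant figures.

0.311 g

n(N2) = PV/RT = (34.1 × 1.14) / (8.314 × 652.15) = 0.007170 mol
n(NaN3) = (2/3) × 0.007170 = 0.004780 mol
m(NaN3) = 0.004780 × 65.01 = 0.3107 g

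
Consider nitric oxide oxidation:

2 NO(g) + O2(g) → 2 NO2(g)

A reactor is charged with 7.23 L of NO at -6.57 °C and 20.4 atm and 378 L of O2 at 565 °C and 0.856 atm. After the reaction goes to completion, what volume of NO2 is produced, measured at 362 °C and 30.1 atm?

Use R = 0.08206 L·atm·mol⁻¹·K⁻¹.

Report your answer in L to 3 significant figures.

11.7 L

n(NO) = PV/RT = (20.4 × 7.23) / (0.08206 × 266.58) = 6.742 mol
n(O2) = PV/RT = (0.856 × 378) / (0.08206 × 838.15) = 4.704 mol
For 6.742 mol NO, stoichiometry requires (1/2) × 6.742 = 3.371 mol O2; 4.704 mol is available, so NO is limiting.
n(NO2) = (2/2) × 6.742 = 6.742 mol
V(NO2) = nRT/P = 6.742 × 0.08206 × 635.15 / 30.1 = 11.67 L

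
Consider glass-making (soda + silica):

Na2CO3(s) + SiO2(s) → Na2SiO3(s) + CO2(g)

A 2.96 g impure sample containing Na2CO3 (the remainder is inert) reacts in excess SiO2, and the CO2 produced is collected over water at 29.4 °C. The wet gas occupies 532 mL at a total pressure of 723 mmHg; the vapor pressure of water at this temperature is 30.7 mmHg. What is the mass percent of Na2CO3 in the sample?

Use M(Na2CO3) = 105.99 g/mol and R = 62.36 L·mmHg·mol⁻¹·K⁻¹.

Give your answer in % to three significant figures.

P(CO2) = 723 − 30.7 = 692.3 mmHg
n(CO2) = PV/RT = (692.3 × 0.5320) / (62.36 × 302.55) = 0.01952 mol
n(Na2CO3) = (1/1) × 0.01952 = 0.01952 mol
m(Na2CO3) = 0.01952 × 105.99 = 2.069 g
%Na2CO3 = 2.069 / 2.96 × 100 = 69.90%

69.9 %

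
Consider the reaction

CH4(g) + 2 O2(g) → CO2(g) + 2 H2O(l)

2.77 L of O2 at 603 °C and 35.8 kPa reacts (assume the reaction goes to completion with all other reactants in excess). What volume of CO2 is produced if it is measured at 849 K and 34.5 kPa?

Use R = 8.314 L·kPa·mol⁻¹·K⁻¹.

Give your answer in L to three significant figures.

n(O2) = PV/RT = (35.8 × 2.77) / (8.314 × 876.15) = 0.01361 mol
n(CO2) = (1/2) × 0.01361 = 0.006805 mol
V = nRT/P = 0.006805 × 8.314 × 849 / 34.5 = 1.392 L

1.39 L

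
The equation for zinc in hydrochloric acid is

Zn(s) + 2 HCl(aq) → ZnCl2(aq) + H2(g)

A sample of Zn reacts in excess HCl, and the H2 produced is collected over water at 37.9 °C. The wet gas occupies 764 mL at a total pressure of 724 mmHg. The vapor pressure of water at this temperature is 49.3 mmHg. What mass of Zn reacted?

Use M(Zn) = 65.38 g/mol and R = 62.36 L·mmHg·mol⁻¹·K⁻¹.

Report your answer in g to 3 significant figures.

P(H2) = 724 − 49.3 = 674.7 mmHg
n(H2) = PV/RT = (674.7 × 0.7640) / (62.36 × 311.05) = 0.02657 mol
n(Zn) = (1/1) × 0.02657 = 0.02657 mol
m(Zn) = 0.02657 × 65.38 = 1.737 g

1.74 g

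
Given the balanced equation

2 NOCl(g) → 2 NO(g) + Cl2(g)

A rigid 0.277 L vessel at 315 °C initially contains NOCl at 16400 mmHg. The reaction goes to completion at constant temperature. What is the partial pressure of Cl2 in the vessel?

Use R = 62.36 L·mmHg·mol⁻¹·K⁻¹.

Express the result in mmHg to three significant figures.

8200 mmHg

n(NOCl)₀ = PV/RT = (16400 × 0.277) / (62.36 × 588.15) = 0.1239 mol
n(Cl2) = (1/2) × 0.1239 = 0.06195 mol
P(Cl2) = nRT/V = 0.06195 × 62.36 × 588.15 / 0.277 = 8203 mmHg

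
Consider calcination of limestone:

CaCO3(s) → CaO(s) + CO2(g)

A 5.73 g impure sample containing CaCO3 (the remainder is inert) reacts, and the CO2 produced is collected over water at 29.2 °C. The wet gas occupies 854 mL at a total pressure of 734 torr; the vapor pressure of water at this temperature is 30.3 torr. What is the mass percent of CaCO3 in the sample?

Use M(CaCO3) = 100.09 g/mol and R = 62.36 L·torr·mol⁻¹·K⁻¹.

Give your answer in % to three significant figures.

P(CO2) = 734 − 30.3 = 703.7 torr
n(CO2) = PV/RT = (703.7 × 0.8540) / (62.36 × 302.35) = 0.03187 mol
n(CaCO3) = (1/1) × 0.03187 = 0.03187 mol
m(CaCO3) = 0.03187 × 100.09 = 3.190 g
%CaCO3 = 3.190 / 5.73 × 100 = 55.67%

55.7 %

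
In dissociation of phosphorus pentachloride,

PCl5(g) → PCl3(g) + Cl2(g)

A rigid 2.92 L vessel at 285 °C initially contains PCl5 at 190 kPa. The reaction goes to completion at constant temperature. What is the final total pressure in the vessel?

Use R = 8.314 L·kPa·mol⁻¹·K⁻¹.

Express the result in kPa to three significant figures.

380 kPa

At constant T and V, P ∝ n(gas): 1 mol gas → 2 mol gas.
P_final = (2/1) × 190 = 380.0 kPa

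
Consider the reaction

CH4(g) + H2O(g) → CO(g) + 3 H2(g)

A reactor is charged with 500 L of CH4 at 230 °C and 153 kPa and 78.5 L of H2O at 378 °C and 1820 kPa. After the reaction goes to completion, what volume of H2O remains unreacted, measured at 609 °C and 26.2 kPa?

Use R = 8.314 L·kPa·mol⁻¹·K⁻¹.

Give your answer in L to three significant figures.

n(CH4) = PV/RT = (153 × 500) / (8.314 × 503.15) = 18.29 mol
n(H2O) = PV/RT = (1820 × 78.5) / (8.314 × 651.15) = 26.39 mol
For 18.29 mol CH4, stoichiometry requires (1/1) × 18.29 = 18.29 mol H2O; 26.39 mol is available, so CH4 is limiting.
n(H2O) consumed = (1/1) × 18.29 = 18.29 mol; remaining = 26.39 − 18.29 = 8.100 mol
V(H2O) = nRT/P = 8.100 × 8.314 × 882.15 / 26.2 = 2267 L

2270 L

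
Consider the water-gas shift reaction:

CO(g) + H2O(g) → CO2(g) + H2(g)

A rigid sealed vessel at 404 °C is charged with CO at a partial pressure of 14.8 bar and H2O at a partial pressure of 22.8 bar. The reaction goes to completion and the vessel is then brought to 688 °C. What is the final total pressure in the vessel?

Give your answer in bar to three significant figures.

53.4 bar

At constant V, partial pressures at 404 °C are proportional to moles, so apply stoichiometry directly to pressures.
P(H2O) required for 14.8 bar of CO = (1/1) × 14.8 = 14.80 bar; available 22.8 bar, so CO is limiting.
P(H2O) remaining = 22.8 − (1/1) × 14.8 = 8.000 bar
P(gaseous products) = (1+1)/1 × 14.8 = 29.60 bar
P_total at 404 °C = 8.000 + 29.60 = 37.60 bar
Scaling to 688 °C: P = 37.60 × 961.15/677.15 = 53.37 bar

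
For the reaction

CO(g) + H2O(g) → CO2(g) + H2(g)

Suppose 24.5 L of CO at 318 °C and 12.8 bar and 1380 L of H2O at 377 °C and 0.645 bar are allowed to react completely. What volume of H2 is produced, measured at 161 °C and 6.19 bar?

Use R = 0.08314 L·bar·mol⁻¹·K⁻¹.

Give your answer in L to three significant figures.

37.2 L

n(CO) = PV/RT = (12.8 × 24.5) / (0.08314 × 591.15) = 6.381 mol
n(H2O) = PV/RT = (0.645 × 1380) / (0.08314 × 650.15) = 16.47 mol
For 6.381 mol CO, stoichiometry requires (1/1) × 6.381 = 6.381 mol H2O; 16.47 mol is available, so CO is limiting.
n(H2) = (1/1) × 6.381 = 6.381 mol
V(H2) = nRT/P = 6.381 × 0.08314 × 434.15 / 6.19 = 37.21 L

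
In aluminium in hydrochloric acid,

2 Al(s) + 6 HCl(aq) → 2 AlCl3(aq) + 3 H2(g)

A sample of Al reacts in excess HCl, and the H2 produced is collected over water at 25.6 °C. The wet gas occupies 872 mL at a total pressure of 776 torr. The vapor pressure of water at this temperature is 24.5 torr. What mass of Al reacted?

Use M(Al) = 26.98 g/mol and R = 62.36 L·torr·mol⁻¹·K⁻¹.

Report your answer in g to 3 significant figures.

0.633 g

P(H2) = 776 − 24.5 = 751.5 torr
n(H2) = PV/RT = (751.5 × 0.8720) / (62.36 × 298.75) = 0.03517 mol
n(Al) = (2/3) × 0.03517 = 0.02345 mol
m(Al) = 0.02345 × 26.98 = 0.6327 g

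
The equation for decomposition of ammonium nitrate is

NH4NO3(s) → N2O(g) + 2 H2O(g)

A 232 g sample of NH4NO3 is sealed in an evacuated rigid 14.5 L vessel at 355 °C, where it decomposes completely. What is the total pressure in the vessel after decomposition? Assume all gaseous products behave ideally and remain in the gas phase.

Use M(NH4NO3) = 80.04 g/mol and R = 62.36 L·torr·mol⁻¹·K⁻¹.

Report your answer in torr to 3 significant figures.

n(NH4NO3) = 232 / 80.04 = 2.899 mol
n(gas produced) = (3/1) × 2.899 = 8.697 mol
P = nRT/V = 8.697 × 62.36 × 628.15 / 14.5 = 23490 torr

23500 torr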